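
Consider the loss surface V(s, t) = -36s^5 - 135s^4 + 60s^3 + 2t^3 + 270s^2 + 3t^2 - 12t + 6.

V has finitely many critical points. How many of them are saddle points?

4

V separates as a function of s plus a function of t, so ∇V=0 decouples.
∂V/∂s = -180s(s - 1)(s + 1)(s + 3) = 0 at s ∈ {-3, -1, 0, 1}; ∂V/∂t = 6(t - 1)(t + 2) = 0 at t ∈ {-2, 1}.
The Hessian is diagonal: diag(V_ss, V_tt). Second derivatives: V_ss(-3)=4320, V_ss(-1)=-720, V_ss(0)=540, V_ss(1)=-1440; V_tt(-2)=-18, V_tt(1)=18.
Saddle points occur where the two diagonal entries have opposite signs: (-3, -2), (-1, 1), (0, -2), (1, 1). Count: 4.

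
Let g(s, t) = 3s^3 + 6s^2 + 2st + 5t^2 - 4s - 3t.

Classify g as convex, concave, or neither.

The term 3s^3 is cubic, so the Hessian is not constant.
∂²g/∂s² = 18s + 12, which takes both signs as s varies (negative for sufficiently negative s). A diagonal entry of the Hessian changing sign means the Hessian is neither positive- nor negative-semidefinite on all of R^2.

neither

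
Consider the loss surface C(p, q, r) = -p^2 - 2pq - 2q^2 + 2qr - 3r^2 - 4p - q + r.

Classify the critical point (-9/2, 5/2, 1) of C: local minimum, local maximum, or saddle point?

The Hessian is constant: H = [[-2, -2, 0], [-2, -4, 2], [0, 2, -6]].
Leading principal minors: Δ₁ = -2, Δ₂ = 4, Δ₃ = -16.
The minors alternate sign starting negative (−, +, −), so H is negative definite: a local maximum.

local maximum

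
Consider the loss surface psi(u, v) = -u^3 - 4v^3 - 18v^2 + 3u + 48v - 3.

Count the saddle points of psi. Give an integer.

2

psi separates as a function of u plus a function of v, so ∇psi=0 decouples.
∂psi/∂u = -3(u - 1)(u + 1) = 0 at u ∈ {-1, 1}; ∂psi/∂v = -12(v - 1)(v + 4) = 0 at v ∈ {-4, 1}.
The Hessian is diagonal: diag(psi_uu, psi_vv). Second derivatives: psi_uu(-1)=6, psi_uu(1)=-6; psi_vv(-4)=60, psi_vv(1)=-60.
Saddle points occur where the two diagonal entries have opposite signs: (-1, 1), (1, -4). Count: 2.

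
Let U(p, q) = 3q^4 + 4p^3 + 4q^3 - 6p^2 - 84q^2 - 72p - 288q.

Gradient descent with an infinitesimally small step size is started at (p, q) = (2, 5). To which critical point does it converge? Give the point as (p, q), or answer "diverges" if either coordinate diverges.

(3, 4)

U is separable, so gradient descent decouples: p follows -∂U/∂p, q follows -∂U/∂q.
∂U/∂p = 12(p - 3)(p + 2); at p=2 this is -48, so p increases.
∂U/∂q = 12(q - 4)(q + 2)(q + 3); at q=5 this is 672, so q decreases.
p converges to its nearest critical value 3 (a local min of the p-part); q converges to 4. The iterate converges to (3, 4).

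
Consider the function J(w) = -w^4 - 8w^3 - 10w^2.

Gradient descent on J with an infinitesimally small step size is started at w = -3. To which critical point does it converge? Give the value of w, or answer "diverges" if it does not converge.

J'(w) = -4w(w + 1)(w + 5), so J'(-3) = -48.
Gradient descent moves in the -J' direction, i.e. w is increasing.
The nearest critical point in that direction is w = -1, where J'' = 16 > 0 (a local minimum). The iterate converges there.

-1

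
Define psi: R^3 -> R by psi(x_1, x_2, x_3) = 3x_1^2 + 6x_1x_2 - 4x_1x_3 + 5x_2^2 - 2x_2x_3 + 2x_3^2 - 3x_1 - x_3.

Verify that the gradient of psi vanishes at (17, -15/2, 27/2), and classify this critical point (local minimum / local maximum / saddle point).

∇psi = (6x_1 + 6x_2 - 4x_3 - 3, 6x_1 + 10x_2 - 2x_3, -4x_1 - 2x_2 + 4x_3 - 1); substituting (17, -15/2, 27/2) gives ∇psi = (0, 0, 0), so (17, -15/2, 27/2) is indeed a critical point.
The Hessian is constant: H = [[6, 6, -4], [6, 10, -2], [-4, -2, 4]].
Leading principal minors: Δ₁ = 6, Δ₂ = 24, Δ₃ = 8.
All leading minors are positive, so H is positive definite: a local minimum.

local minimum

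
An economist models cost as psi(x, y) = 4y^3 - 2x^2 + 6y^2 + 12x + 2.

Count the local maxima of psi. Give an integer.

psi separates as a function of x plus a function of y, so ∇psi=0 decouples.
∂psi/∂x = -4(x - 3) = 0 at x ∈ {3}; ∂psi/∂y = 12y(y + 1) = 0 at y ∈ {-1, 0}.
The Hessian is diagonal: diag(psi_xx, psi_yy). Second derivatives: psi_xx(3)=-4; psi_yy(-1)=-12, psi_yy(0)=12.
Local maxima occur where both diagonal entries negative: (3, -1). Count: 1.

1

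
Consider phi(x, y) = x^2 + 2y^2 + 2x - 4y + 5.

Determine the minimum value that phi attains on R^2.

phi(x,y) separates as P(x) + Q(y) + 5, so its minimum is min P + min Q + 5.
P'(x) = 2x + 2 vanishes at x ∈ {-1}; Q'(y) = 4y - 4 vanishes at y ∈ {1}.
Local minima of P (where P''>0): P(-1)=-1. Local minima of Q: Q(1)=-2.
So the global minimum of phi is P(-1) + Q(1) + 5 = -1 − 2 + 5 = 2, attained at (-1, 1).

2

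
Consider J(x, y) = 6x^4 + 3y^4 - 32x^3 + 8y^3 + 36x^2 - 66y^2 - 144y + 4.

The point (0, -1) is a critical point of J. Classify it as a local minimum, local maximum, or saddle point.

The mixed partial ∂²J/∂x∂y is 0, so the Hessian at any point is diag(J_xx, J_yy) = diag(24(3x^2 - 8x + 3), 12(3y^2 + 4y - 11)).
At (0, -1): H = diag(72, -144).
The eigenvalues have opposite signs, so H is indefinite: a saddle point.

saddle point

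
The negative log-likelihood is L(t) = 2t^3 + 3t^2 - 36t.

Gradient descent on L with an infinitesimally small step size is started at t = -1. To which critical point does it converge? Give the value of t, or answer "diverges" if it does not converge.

2

L'(t) = 6(t - 2)(t + 3), so L'(-1) = -36.
Gradient descent moves in the -L' direction, i.e. t is increasing.
The nearest critical point in that direction is t = 2, where L'' = 30 > 0 (a local minimum). The iterate converges there.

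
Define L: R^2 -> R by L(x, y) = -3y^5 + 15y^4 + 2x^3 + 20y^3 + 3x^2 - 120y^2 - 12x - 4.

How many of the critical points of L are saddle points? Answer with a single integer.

4

L separates as a function of x plus a function of y, so ∇L=0 decouples.
∂L/∂x = 6(x - 1)(x + 2) = 0 at x ∈ {-2, 1}; ∂L/∂y = -15y(y - 4)(y - 2)(y + 2) = 0 at y ∈ {-2, 0, 2, 4}.
The Hessian is diagonal: diag(L_xx, L_yy). Second derivatives: L_xx(-2)=-18, L_xx(1)=18; L_yy(-2)=720, L_yy(0)=-240, L_yy(2)=240, L_yy(4)=-720.
Saddle points occur where the two diagonal entries have opposite signs: (-2, -2), (-2, 2), (1, 0), (1, 4). Count: 4.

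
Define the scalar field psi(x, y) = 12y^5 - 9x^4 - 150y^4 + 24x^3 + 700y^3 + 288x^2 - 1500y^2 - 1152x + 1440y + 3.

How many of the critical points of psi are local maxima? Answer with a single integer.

psi separates as a function of x plus a function of y, so ∇psi=0 decouples.
∂psi/∂x = -36(x - 4)(x - 2)(x + 4) = 0 at x ∈ {-4, 2, 4}; ∂psi/∂y = 60(y - 4)(y - 3)(y - 2)(y - 1) = 0 at y ∈ {1, 2, 3, 4}.
The Hessian is diagonal: diag(psi_xx, psi_yy). Second derivatives: psi_xx(-4)=-1728, psi_xx(2)=432, psi_xx(4)=-576; psi_yy(1)=-360, psi_yy(2)=120, psi_yy(3)=-120, psi_yy(4)=360.
Local maxima occur where both diagonal entries negative: (-4, 1), (-4, 3), (4, 1), (4, 3). Count: 4.

4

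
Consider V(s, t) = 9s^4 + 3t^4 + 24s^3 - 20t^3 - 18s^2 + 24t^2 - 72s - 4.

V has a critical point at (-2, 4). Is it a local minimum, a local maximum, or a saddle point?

The mixed partial ∂²V/∂s∂t is 0, so the Hessian at any point is diag(V_ss, V_tt) = diag(36(3s^2 + 4s - 1), 12(3t^2 - 10t + 4)).
At (-2, 4): H = diag(108, 144).
Both eigenvalues are positive, so H is positive definite: a local minimum.

local minimum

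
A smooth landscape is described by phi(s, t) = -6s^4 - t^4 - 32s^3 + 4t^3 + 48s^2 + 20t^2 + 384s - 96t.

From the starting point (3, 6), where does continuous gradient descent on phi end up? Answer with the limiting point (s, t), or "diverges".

diverges

phi is separable, so gradient descent decouples: s follows -∂phi/∂s, t follows -∂phi/∂t.
∂phi/∂s = -24(s - 2)(s + 2)(s + 4); at s=3 this is -840, so s increases.
∂phi/∂t = -4(t - 4)(t - 2)(t + 3); at t=6 this is -288, so t increases.
The s-coordinate has no critical point in that direction and runs off to infinity.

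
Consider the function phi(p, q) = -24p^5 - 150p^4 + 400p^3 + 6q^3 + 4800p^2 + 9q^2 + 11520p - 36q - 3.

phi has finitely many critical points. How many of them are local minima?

phi separates as a function of p plus a function of q, so ∇phi=0 decouples.
∂phi/∂p = -120(p - 4)(p + 2)(p + 3)(p + 4) = 0 at p ∈ {-4, -3, -2, 4}; ∂phi/∂q = 18(q - 1)(q + 2) = 0 at q ∈ {-2, 1}.
The Hessian is diagonal: diag(phi_pp, phi_qq). Second derivatives: phi_pp(-4)=1920, phi_pp(-3)=-840, phi_pp(-2)=1440, phi_pp(4)=-40320; phi_qq(-2)=-54, phi_qq(1)=54.
Local minima occur where both diagonal entries positive: (-4, 1), (-2, 1). Count: 2.

2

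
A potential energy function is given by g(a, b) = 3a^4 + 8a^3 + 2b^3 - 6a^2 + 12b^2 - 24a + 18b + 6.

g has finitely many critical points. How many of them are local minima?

2

g separates as a function of a plus a function of b, so ∇g=0 decouples.
∂g/∂a = 12(a - 1)(a + 1)(a + 2) = 0 at a ∈ {-2, -1, 1}; ∂g/∂b = 6(b + 1)(b + 3) = 0 at b ∈ {-3, -1}.
The Hessian is diagonal: diag(g_aa, g_bb). Second derivatives: g_aa(-2)=36, g_aa(-1)=-24, g_aa(1)=72; g_bb(-3)=-12, g_bb(-1)=12.
Local minima occur where both diagonal entries positive: (-2, -1), (1, -1). Count: 2.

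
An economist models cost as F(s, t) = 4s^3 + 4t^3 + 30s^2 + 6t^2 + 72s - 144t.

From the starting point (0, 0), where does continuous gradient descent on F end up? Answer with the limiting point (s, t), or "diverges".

(-2, 3)

F is separable, so gradient descent decouples: s follows -∂F/∂s, t follows -∂F/∂t.
∂F/∂s = 12(s + 2)(s + 3); at s=0 this is 72, so s decreases.
∂F/∂t = 12(t - 3)(t + 4); at t=0 this is -144, so t increases.
s converges to its nearest critical value -2 (a local min of the s-part); t converges to 3. The iterate converges to (-2, 3).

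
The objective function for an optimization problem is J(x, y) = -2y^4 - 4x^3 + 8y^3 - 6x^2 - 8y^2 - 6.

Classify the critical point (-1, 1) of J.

The mixed partial ∂²J/∂x∂y is 0, so the Hessian at any point is diag(J_xx, J_yy) = diag(-12(2x + 1), 8(-3y^2 + 6y - 2)).
At (-1, 1): H = diag(12, 8).
Both eigenvalues are positive, so H is positive definite: a local minimum.

local minimum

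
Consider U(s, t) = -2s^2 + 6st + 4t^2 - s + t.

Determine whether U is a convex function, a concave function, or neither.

U is quadratic, so its Hessian is the constant matrix H = [[-4, 6], [6, 8]].
det(H) = -68, tr(H) = 4.
det(H) < 0, so H is indefinite: neither convex nor concave.

neither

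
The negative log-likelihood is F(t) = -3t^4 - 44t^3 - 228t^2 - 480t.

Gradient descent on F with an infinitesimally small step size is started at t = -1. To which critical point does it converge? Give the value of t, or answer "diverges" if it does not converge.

diverges

F'(t) = -12(t + 2)(t + 4)(t + 5), so F'(-1) = -144.
Gradient descent moves in the -F' direction, i.e. t is increasing.
There is no critical point above t=-1, and F' keeps the same sign, so the iterate runs off to +∞.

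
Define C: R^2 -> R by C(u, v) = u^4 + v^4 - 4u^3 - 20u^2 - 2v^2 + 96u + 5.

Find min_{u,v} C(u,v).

C(u,v) separates as P(u) + Q(v) + 5, so its minimum is min P + min Q + 5.
P'(u) = 4(u - 4)(u - 2)(u + 3) vanishes at u ∈ {-3, 2, 4}; Q'(v) = 4v(v - 1)(v + 1) vanishes at v ∈ {-1, 0, 1}.
Local minima of P (where P''>0): P(-3)=-279, P(4)=64. Local minima of Q: Q(-1)=-1, Q(1)=-1.
So the global minimum of C is P(-3) + Q(-1) + 5 = -279 − 1 + 5 = -275, attained at (-3, -1).

-275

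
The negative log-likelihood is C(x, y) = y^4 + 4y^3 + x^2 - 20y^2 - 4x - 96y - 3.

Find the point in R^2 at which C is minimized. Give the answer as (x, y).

C(x,y) separates as P(x) + Q(y) − 3, so its minimum is min P + min Q − 3.
P'(x) = 2x - 4 vanishes at x ∈ {2}; Q'(y) = 4(y - 3)(y + 2)(y + 4) vanishes at y ∈ {-4, -2, 3}.
Local minima of P (where P''>0): P(2)=-4. Local minima of Q: Q(-4)=64, Q(3)=-279.
So the global minimum of C is P(2) + Q(3) − 3 = -4 − 279 − 3 = -286, attained at (2, 3).

(2, 3)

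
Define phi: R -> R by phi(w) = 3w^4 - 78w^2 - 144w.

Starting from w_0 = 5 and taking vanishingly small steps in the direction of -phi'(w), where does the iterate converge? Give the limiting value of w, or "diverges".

4

phi'(w) = 12(w - 4)(w + 1)(w + 3), so phi'(5) = 576.
Gradient descent moves in the -phi' direction, i.e. w is decreasing.
The nearest critical point in that direction is w = 4, where phi'' = 420 > 0 (a local minimum). The iterate converges there.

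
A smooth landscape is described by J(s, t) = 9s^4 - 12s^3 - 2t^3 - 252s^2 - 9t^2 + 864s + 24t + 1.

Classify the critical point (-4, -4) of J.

local minimum

The mixed partial ∂²J/∂s∂t is 0, so the Hessian at any point is diag(J_ss, J_tt) = diag(36(3s^2 - 2s - 14), -6(2t + 3)).
At (-4, -4): H = diag(1512, 30).
Both eigenvalues are positive, so H is positive definite: a local minimum.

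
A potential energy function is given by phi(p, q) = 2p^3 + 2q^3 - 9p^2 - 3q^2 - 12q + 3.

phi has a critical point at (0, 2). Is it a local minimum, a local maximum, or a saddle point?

saddle point

The mixed partial ∂²phi/∂p∂q is 0, so the Hessian at any point is diag(phi_pp, phi_qq) = diag(6(2p - 3), 6(2q - 1)).
At (0, 2): H = diag(-18, 18).
The eigenvalues have opposite signs, so H is indefinite: a saddle point.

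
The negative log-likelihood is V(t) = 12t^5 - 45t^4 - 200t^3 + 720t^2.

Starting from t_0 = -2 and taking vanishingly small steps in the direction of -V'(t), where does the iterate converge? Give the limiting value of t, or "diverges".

0

V'(t) = 60t(t - 4)(t - 2)(t + 3), so V'(-2) = -2880.
Gradient descent moves in the -V' direction, i.e. t is increasing.
The nearest critical point in that direction is t = 0, where V'' = 1440 > 0 (a local minimum). The iterate converges there.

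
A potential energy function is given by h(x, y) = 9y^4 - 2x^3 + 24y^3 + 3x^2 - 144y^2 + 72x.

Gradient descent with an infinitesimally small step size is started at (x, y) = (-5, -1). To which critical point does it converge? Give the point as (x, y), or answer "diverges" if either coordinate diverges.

h is separable, so gradient descent decouples: x follows -∂h/∂x, y follows -∂h/∂y.
∂h/∂x = -6(x - 4)(x + 3); at x=-5 this is -108, so x increases.
∂h/∂y = 36y(y - 2)(y + 4); at y=-1 this is 324, so y decreases.
x converges to its nearest critical value -3 (a local min of the x-part); y converges to -4. The iterate converges to (-3, -4).

(-3, -4)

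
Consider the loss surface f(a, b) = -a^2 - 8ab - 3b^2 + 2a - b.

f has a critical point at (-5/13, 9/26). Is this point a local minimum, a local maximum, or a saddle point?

saddle point

The Hessian of f is constant: H = [[-2, -8], [-8, -6]].
det(H) = (-2)·(-6) − (-8)² = -52.
Since det(H) < 0, H is indefinite and the critical point is a saddle point.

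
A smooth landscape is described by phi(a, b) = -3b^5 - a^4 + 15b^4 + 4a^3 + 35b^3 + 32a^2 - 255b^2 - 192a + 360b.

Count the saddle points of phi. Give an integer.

6

phi separates as a function of a plus a function of b, so ∇phi=0 decouples.
∂phi/∂a = -4(a - 4)(a - 3)(a + 4) = 0 at a ∈ {-4, 3, 4}; ∂phi/∂b = -15(b - 4)(b - 2)(b - 1)(b + 3) = 0 at b ∈ {-3, 1, 2, 4}.
The Hessian is diagonal: diag(phi_aa, phi_bb). Second derivatives: phi_aa(-4)=-224, phi_aa(3)=28, phi_aa(4)=-32; phi_bb(-3)=2100, phi_bb(1)=-180, phi_bb(2)=150, phi_bb(4)=-630.
Saddle points occur where the two diagonal entries have opposite signs: (-4, -3), (-4, 2), (3, 1), (3, 4), (4, -3), (4, 2). Count: 6.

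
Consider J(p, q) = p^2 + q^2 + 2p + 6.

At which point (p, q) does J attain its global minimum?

(-1, 0)

J(p,q) separates as A(p) + B(q) + 6, so its minimum is min A + min B + 6.
A'(p) = 2p + 2 vanishes at p ∈ {-1}; B'(q) = 2q vanishes at q ∈ {0}.
Local minima of A (where A''>0): A(-1)=-1. Local minima of B: B(0)=0.
So the global minimum of J is A(-1) + B(0) + 6 = -1 + 0 + 6 = 5, attained at (-1, 0).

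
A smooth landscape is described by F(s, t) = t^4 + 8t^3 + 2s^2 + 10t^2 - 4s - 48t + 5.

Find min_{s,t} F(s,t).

F(s,t) separates as P(s) + Q(t) + 5, so its minimum is min P + min Q + 5.
P'(s) = 4s - 4 vanishes at s ∈ {1}; Q'(t) = 4(t - 1)(t + 3)(t + 4) vanishes at t ∈ {-4, -3, 1}.
Local minima of P (where P''>0): P(1)=-2. Local minima of Q: Q(-4)=96, Q(1)=-29.
So the global minimum of F is P(1) + Q(1) + 5 = -2 − 29 + 5 = -26, attained at (1, 1).

-26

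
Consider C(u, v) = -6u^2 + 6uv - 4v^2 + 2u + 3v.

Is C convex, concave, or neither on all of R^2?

C is quadratic, so its Hessian is the constant matrix H = [[-12, 6], [6, -8]].
det(H) = 60, tr(H) = -20.
det(H) > 0 and tr(H) < 0, so H is negative definite everywhere: concave.

concave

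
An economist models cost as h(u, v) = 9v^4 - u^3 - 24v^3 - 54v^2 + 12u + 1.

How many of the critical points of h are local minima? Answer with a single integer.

2

h separates as a function of u plus a function of v, so ∇h=0 decouples.
∂h/∂u = -3(u - 2)(u + 2) = 0 at u ∈ {-2, 2}; ∂h/∂v = 36v(v - 3)(v + 1) = 0 at v ∈ {-1, 0, 3}.
The Hessian is diagonal: diag(h_uu, h_vv). Second derivatives: h_uu(-2)=12, h_uu(2)=-12; h_vv(-1)=144, h_vv(0)=-108, h_vv(3)=432.
Local minima occur where both diagonal entries positive: (-2, -1), (-2, 3). Count: 2.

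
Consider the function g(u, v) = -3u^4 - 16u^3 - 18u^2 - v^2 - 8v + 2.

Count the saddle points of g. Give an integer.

g separates as a function of u plus a function of v, so ∇g=0 decouples.
∂g/∂u = -12u(u + 1)(u + 3) = 0 at u ∈ {-3, -1, 0}; ∂g/∂v = -2(v + 4) = 0 at v ∈ {-4}.
The Hessian is diagonal: diag(g_uu, g_vv). Second derivatives: g_uu(-3)=-72, g_uu(-1)=24, g_uu(0)=-36; g_vv(-4)=-2.
Saddle points occur where the two diagonal entries have opposite signs: (-1, -4). Count: 1.

1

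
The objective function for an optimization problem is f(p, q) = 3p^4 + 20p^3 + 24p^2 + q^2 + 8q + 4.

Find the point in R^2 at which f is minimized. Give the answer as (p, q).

f(p,q) separates as A(p) + B(q) + 4, so its minimum is min A + min B + 4.
A'(p) = 12p(p + 1)(p + 4) vanishes at p ∈ {-4, -1, 0}; B'(q) = 2q + 8 vanishes at q ∈ {-4}.
Local minima of A (where A''>0): A(-4)=-128, A(0)=0. Local minima of B: B(-4)=-16.
So the global minimum of f is A(-4) + B(-4) + 4 = -128 − 16 + 4 = -140, attained at (-4, -4).

(-4, -4)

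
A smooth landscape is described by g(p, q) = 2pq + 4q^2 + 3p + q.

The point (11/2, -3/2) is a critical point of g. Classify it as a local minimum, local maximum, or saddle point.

The Hessian of g is constant: H = [[0, 2], [2, 8]].
det(H) = 0·8 − 2² = -4.
Since det(H) < 0, H is indefinite and the critical point is a saddle point.

saddle point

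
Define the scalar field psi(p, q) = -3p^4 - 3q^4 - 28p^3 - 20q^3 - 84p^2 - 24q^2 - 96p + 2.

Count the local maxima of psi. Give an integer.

psi separates as a function of p plus a function of q, so ∇psi=0 decouples.
∂psi/∂p = -12(p + 1)(p + 2)(p + 4) = 0 at p ∈ {-4, -2, -1}; ∂psi/∂q = -12q(q + 1)(q + 4) = 0 at q ∈ {-4, -1, 0}.
The Hessian is diagonal: diag(psi_pp, psi_qq). Second derivatives: psi_pp(-4)=-72, psi_pp(-2)=24, psi_pp(-1)=-36; psi_qq(-4)=-144, psi_qq(-1)=36, psi_qq(0)=-48.
Local maxima occur where both diagonal entries negative: (-4, -4), (-4, 0), (-1, -4), (-1, 0). Count: 4.

4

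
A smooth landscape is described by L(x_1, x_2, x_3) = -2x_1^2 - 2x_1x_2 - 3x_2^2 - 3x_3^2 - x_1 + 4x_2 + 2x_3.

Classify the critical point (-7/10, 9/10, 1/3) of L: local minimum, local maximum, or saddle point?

The Hessian is constant: H = [[-4, -2, 0], [-2, -6, 0], [0, 0, -6]].
Leading principal minors: Δ₁ = -4, Δ₂ = 20, Δ₃ = -120.
The minors alternate sign starting negative (−, +, −), so H is negative definite: a local maximum.

local maximum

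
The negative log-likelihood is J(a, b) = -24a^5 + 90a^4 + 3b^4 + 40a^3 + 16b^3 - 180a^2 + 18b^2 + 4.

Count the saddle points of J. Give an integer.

6

J separates as a function of a plus a function of b, so ∇J=0 decouples.
∂J/∂a = -120a(a - 3)(a - 1)(a + 1) = 0 at a ∈ {-1, 0, 1, 3}; ∂J/∂b = 12b(b + 1)(b + 3) = 0 at b ∈ {-3, -1, 0}.
The Hessian is diagonal: diag(J_aa, J_bb). Second derivatives: J_aa(-1)=960, J_aa(0)=-360, J_aa(1)=480, J_aa(3)=-2880; J_bb(-3)=72, J_bb(-1)=-24, J_bb(0)=36.
Saddle points occur where the two diagonal entries have opposite signs: (-1, -1), (0, -3), (0, 0), (1, -1), (3, -3), (3, 0). Count: 6.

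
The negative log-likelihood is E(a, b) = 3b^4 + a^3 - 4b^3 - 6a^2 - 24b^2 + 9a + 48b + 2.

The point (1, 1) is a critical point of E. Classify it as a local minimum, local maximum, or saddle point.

The mixed partial ∂²E/∂a∂b is 0, so the Hessian at any point is diag(E_aa, E_bb) = diag(6(a - 2), 12(3b^2 - 2b - 4)).
At (1, 1): H = diag(-6, -36).
Both eigenvalues are negative, so H is negative definite: a local maximum.

local maximum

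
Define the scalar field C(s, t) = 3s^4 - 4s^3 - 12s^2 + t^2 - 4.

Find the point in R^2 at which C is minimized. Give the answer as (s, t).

(2, 0)

C(s,t) separates as P(s) + Q(t) − 4, so its minimum is min P + min Q − 4.
P'(s) = 12s(s - 2)(s + 1) vanishes at s ∈ {-1, 0, 2}; Q'(t) = 2t vanishes at t ∈ {0}.
Local minima of P (where P''>0): P(-1)=-5, P(2)=-32. Local minima of Q: Q(0)=0.
So the global minimum of C is P(2) + Q(0) − 4 = -32 + 0 − 4 = -36, attained at (2, 0).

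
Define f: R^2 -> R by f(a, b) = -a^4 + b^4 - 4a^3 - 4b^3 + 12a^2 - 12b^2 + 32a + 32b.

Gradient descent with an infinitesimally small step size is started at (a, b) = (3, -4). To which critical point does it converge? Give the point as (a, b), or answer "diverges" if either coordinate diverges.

diverges

f is separable, so gradient descent decouples: a follows -∂f/∂a, b follows -∂f/∂b.
∂f/∂a = -4(a - 2)(a + 1)(a + 4); at a=3 this is -112, so a increases.
∂f/∂b = 4(b - 4)(b - 1)(b + 2); at b=-4 this is -320, so b increases.
The a-coordinate has no critical point in that direction and runs off to infinity.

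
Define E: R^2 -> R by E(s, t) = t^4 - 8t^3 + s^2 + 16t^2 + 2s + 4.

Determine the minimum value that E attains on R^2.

3

E(s,t) separates as P(s) + Q(t) + 4, so its minimum is min P + min Q + 4.
P'(s) = 2s + 2 vanishes at s ∈ {-1}; Q'(t) = 4t(t - 4)(t - 2) vanishes at t ∈ {0, 2, 4}.
Local minima of P (where P''>0): P(-1)=-1. Local minima of Q: Q(0)=0, Q(4)=0.
So the global minimum of E is P(-1) + Q(0) + 4 = -1 + 0 + 4 = 3, attained at (-1, 0).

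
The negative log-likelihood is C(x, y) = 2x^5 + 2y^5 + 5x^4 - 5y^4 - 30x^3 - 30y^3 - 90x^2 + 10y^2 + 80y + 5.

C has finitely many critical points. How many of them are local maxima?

4

C separates as a function of x plus a function of y, so ∇C=0 decouples.
∂C/∂x = 10x(x - 3)(x + 2)(x + 3) = 0 at x ∈ {-3, -2, 0, 3}; ∂C/∂y = 10(y - 4)(y - 1)(y + 1)(y + 2) = 0 at y ∈ {-2, -1, 1, 4}.
The Hessian is diagonal: diag(C_xx, C_yy). Second derivatives: C_xx(-3)=-180, C_xx(-2)=100, C_xx(0)=-180, C_xx(3)=900; C_yy(-2)=-180, C_yy(-1)=100, C_yy(1)=-180, C_yy(4)=900.
Local maxima occur where both diagonal entries negative: (-3, -2), (-3, 1), (0, -2), (0, 1). Count: 4.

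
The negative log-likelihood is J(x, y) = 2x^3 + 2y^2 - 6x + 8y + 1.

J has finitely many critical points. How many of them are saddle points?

1

J separates as a function of x plus a function of y, so ∇J=0 decouples.
∂J/∂x = 6(x - 1)(x + 1) = 0 at x ∈ {-1, 1}; ∂J/∂y = 4(y + 2) = 0 at y ∈ {-2}.
The Hessian is diagonal: diag(J_xx, J_yy). Second derivatives: J_xx(-1)=-12, J_xx(1)=12; J_yy(-2)=4.
Saddle points occur where the two diagonal entries have opposite signs: (-1, -2). Count: 1.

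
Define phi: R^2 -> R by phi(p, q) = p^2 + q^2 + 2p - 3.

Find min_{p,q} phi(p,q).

phi(p,q) separates as A(p) + B(q) − 3, so its minimum is min A + min B − 3.
A'(p) = 2p + 2 vanishes at p ∈ {-1}; B'(q) = 2q vanishes at q ∈ {0}.
Local minima of A (where A''>0): A(-1)=-1. Local minima of B: B(0)=0.
So the global minimum of phi is A(-1) + B(0) − 3 = -1 + 0 − 3 = -4, attained at (-1, 0).

-4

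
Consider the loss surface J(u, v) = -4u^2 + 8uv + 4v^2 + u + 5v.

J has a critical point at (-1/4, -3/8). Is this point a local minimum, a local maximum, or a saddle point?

saddle point

The Hessian of J is constant: H = [[-8, 8], [8, 8]].
det(H) = (-8)·8 − 8² = -128.
Since det(H) < 0, H is indefinite and the critical point is a saddle point.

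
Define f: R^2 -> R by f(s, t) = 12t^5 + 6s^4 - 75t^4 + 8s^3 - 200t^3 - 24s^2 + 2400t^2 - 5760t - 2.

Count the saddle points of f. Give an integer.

6

f separates as a function of s plus a function of t, so ∇f=0 decouples.
∂f/∂s = 24s(s - 1)(s + 2) = 0 at s ∈ {-2, 0, 1}; ∂f/∂t = 60(t - 4)(t - 3)(t - 2)(t + 4) = 0 at t ∈ {-4, 2, 3, 4}.
The Hessian is diagonal: diag(f_ss, f_tt). Second derivatives: f_ss(-2)=144, f_ss(0)=-48, f_ss(1)=72; f_tt(-4)=-20160, f_tt(2)=720, f_tt(3)=-420, f_tt(4)=960.
Saddle points occur where the two diagonal entries have opposite signs: (-2, -4), (-2, 3), (0, 2), (0, 4), (1, -4), (1, 3). Count: 6.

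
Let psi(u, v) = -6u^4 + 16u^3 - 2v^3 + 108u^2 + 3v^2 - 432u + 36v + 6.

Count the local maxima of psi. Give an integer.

2

psi separates as a function of u plus a function of v, so ∇psi=0 decouples.
∂psi/∂u = -24(u - 3)(u - 2)(u + 3) = 0 at u ∈ {-3, 2, 3}; ∂psi/∂v = -6(v - 3)(v + 2) = 0 at v ∈ {-2, 3}.
The Hessian is diagonal: diag(psi_uu, psi_vv). Second derivatives: psi_uu(-3)=-720, psi_uu(2)=120, psi_uu(3)=-144; psi_vv(-2)=30, psi_vv(3)=-30.
Local maxima occur where both diagonal entries negative: (-3, 3), (3, 3). Count: 2.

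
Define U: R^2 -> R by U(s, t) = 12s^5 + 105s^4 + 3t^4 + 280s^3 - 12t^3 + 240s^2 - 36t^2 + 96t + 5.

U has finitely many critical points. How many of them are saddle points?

U separates as a function of s plus a function of t, so ∇U=0 decouples.
∂U/∂s = 60s(s + 1)(s + 2)(s + 4) = 0 at s ∈ {-4, -2, -1, 0}; ∂U/∂t = 12(t - 4)(t - 1)(t + 2) = 0 at t ∈ {-2, 1, 4}.
The Hessian is diagonal: diag(U_ss, U_tt). Second derivatives: U_ss(-4)=-1440, U_ss(-2)=240, U_ss(-1)=-180, U_ss(0)=480; U_tt(-2)=216, U_tt(1)=-108, U_tt(4)=216.
Saddle points occur where the two diagonal entries have opposite signs: (-4, -2), (-4, 4), (-2, 1), (-1, -2), (-1, 4), (0, 1). Count: 6.

6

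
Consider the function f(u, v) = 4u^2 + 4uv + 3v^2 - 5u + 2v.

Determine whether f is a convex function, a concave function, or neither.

convex

f is quadratic, so its Hessian is the constant matrix H = [[8, 4], [4, 6]].
det(H) = 32, tr(H) = 14.
det(H) > 0 and tr(H) > 0, so H is positive definite everywhere: convex.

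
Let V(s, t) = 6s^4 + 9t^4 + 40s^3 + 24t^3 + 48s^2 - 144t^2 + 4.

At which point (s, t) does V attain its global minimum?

(-4, -4)

V(s,t) separates as P(s) + Q(t) + 4, so its minimum is min P + min Q + 4.
P'(s) = 24s(s + 1)(s + 4) vanishes at s ∈ {-4, -1, 0}; Q'(t) = 36t(t - 2)(t + 4) vanishes at t ∈ {-4, 0, 2}.
Local minima of P (where P''>0): P(-4)=-256, P(0)=0. Local minima of Q: Q(-4)=-1536, Q(2)=-240.
So the global minimum of V is P(-4) + Q(-4) + 4 = -256 − 1536 + 4 = -1788, attained at (-4, -4).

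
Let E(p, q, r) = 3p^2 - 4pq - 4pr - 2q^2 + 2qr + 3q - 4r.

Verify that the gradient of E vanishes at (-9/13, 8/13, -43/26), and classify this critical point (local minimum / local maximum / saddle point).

∇E = (6p - 4q - 4r, -4p - 4q + 2r + 3, -4p + 2q - 4); substituting (-9/13, 8/13, -43/26) gives ∇E = (0, 0, 0), so (-9/13, 8/13, -43/26) is indeed a critical point.
The Hessian is constant: H = [[6, -4, -4], [-4, -4, 2], [-4, 2, 0]].
Leading principal minors: Δ₁ = 6, Δ₂ = -40, Δ₃ = 104.
The minors fit neither the all-positive nor the alternating-sign pattern, so H is indefinite: a saddle point.

saddle point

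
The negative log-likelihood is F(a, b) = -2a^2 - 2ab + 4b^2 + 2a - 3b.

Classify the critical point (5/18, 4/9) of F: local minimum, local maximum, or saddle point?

The Hessian of F is constant: H = [[-4, -2], [-2, 8]].
det(H) = (-4)·8 − (-2)² = -36.
Since det(H) < 0, H is indefinite and the critical point is a saddle point.

saddle point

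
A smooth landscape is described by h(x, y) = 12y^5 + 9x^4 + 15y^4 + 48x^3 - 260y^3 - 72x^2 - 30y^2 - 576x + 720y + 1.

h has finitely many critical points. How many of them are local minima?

h separates as a function of x plus a function of y, so ∇h=0 decouples.
∂h/∂x = 36(x - 2)(x + 2)(x + 4) = 0 at x ∈ {-4, -2, 2}; ∂h/∂y = 60(y - 3)(y - 1)(y + 1)(y + 4) = 0 at y ∈ {-4, -1, 1, 3}.
The Hessian is diagonal: diag(h_xx, h_yy). Second derivatives: h_xx(-4)=432, h_xx(-2)=-288, h_xx(2)=864; h_yy(-4)=-6300, h_yy(-1)=1440, h_yy(1)=-1200, h_yy(3)=3360.
Local minima occur where both diagonal entries positive: (-4, -1), (-4, 3), (2, -1), (2, 3). Count: 4.

4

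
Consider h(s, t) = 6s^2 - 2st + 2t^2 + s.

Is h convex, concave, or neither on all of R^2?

h is quadratic, so its Hessian is the constant matrix H = [[12, -2], [-2, 4]].
det(H) = 44, tr(H) = 16.
det(H) > 0 and tr(H) > 0, so H is positive definite everywhere: convex.

convex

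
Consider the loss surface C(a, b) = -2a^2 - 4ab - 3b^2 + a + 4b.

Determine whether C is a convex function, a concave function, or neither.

concave

C is quadratic, so its Hessian is the constant matrix H = [[-4, -4], [-4, -6]].
det(H) = 8, tr(H) = -10.
det(H) > 0 and tr(H) < 0, so H is negative definite everywhere: concave.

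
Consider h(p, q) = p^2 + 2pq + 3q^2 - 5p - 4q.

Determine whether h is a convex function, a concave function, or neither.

convex

h is quadratic, so its Hessian is the constant matrix H = [[2, 2], [2, 6]].
det(H) = 8, tr(H) = 8.
det(H) > 0 and tr(H) > 0, so H is positive definite everywhere: convex.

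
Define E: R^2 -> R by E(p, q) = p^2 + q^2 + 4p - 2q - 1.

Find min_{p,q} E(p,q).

-6

E(p,q) separates as A(p) + B(q) − 1, so its minimum is min A + min B − 1.
A'(p) = 2p + 4 vanishes at p ∈ {-2}; B'(q) = 2q - 2 vanishes at q ∈ {1}.
Local minima of A (where A''>0): A(-2)=-4. Local minima of B: B(1)=-1.
So the global minimum of E is A(-2) + B(1) − 1 = -4 − 1 − 1 = -6, attained at (-2, 1).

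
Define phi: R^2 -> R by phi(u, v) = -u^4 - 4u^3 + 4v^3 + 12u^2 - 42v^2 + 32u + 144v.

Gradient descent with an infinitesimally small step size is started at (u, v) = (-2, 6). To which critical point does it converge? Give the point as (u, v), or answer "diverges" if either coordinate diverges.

phi is separable, so gradient descent decouples: u follows -∂phi/∂u, v follows -∂phi/∂v.
∂phi/∂u = -4(u - 2)(u + 1)(u + 4); at u=-2 this is -32, so u increases.
∂phi/∂v = 12(v - 4)(v - 3); at v=6 this is 72, so v decreases.
u converges to its nearest critical value -1 (a local min of the u-part); v converges to 4. The iterate converges to (-1, 4).

(-1, 4)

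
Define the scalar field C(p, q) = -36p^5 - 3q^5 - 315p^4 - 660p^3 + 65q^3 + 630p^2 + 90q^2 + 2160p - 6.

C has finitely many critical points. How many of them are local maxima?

4

C separates as a function of p plus a function of q, so ∇C=0 decouples.
∂C/∂p = -180(p - 1)(p + 1)(p + 3)(p + 4) = 0 at p ∈ {-4, -3, -1, 1}; ∂C/∂q = -15q(q - 4)(q + 1)(q + 3) = 0 at q ∈ {-3, -1, 0, 4}.
The Hessian is diagonal: diag(C_pp, C_qq). Second derivatives: C_pp(-4)=2700, C_pp(-3)=-1440, C_pp(-1)=2160, C_pp(1)=-7200; C_qq(-3)=630, C_qq(-1)=-150, C_qq(0)=180, C_qq(4)=-2100.
Local maxima occur where both diagonal entries negative: (-3, -1), (-3, 4), (1, -1), (1, 4). Count: 4.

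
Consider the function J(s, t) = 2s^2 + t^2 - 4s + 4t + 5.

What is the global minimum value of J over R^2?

J(s,t) separates as P(s) + Q(t) + 5, so its minimum is min P + min Q + 5.
P'(s) = 4s - 4 vanishes at s ∈ {1}; Q'(t) = 2(t + 2) vanishes at t ∈ {-2}.
Local minima of P (where P''>0): P(1)=-2. Local minima of Q: Q(-2)=-4.
So the global minimum of J is P(1) + Q(-2) + 5 = -2 − 4 + 5 = -1, attained at (1, -2).

-1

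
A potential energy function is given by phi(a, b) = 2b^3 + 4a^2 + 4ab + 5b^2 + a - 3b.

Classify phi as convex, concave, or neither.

neither

The term 2b^3 is cubic, so the Hessian is not constant.
∂²phi/∂b² = 12b + 10, which takes both signs as b varies (negative for sufficiently negative b). A diagonal entry of the Hessian changing sign means the Hessian is neither positive- nor negative-semidefinite on all of R^2.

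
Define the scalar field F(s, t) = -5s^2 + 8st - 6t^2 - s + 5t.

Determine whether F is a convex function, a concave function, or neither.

concave

F is quadratic, so its Hessian is the constant matrix H = [[-10, 8], [8, -12]].
det(H) = 56, tr(H) = -22.
det(H) > 0 and tr(H) < 0, so H is negative definite everywhere: concave.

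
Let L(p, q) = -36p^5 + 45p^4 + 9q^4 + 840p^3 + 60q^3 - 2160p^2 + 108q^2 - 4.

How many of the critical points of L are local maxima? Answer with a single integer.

2

L separates as a function of p plus a function of q, so ∇L=0 decouples.
∂L/∂p = -180p(p - 3)(p - 2)(p + 4) = 0 at p ∈ {-4, 0, 2, 3}; ∂L/∂q = 36q(q + 2)(q + 3) = 0 at q ∈ {-3, -2, 0}.
The Hessian is diagonal: diag(L_pp, L_qq). Second derivatives: L_pp(-4)=30240, L_pp(0)=-4320, L_pp(2)=2160, L_pp(3)=-3780; L_qq(-3)=108, L_qq(-2)=-72, L_qq(0)=216.
Local maxima occur where both diagonal entries negative: (0, -2), (3, -2). Count: 2.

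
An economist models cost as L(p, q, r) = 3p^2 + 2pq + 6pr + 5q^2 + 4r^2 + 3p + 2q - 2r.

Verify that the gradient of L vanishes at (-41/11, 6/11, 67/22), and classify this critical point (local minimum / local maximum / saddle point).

local minimum

∇L = (6p + 2q + 6r + 3, 2p + 10q + 2, 6p + 8r - 2); substituting (-41/11, 6/11, 67/22) gives ∇L = (0, 0, 0), so (-41/11, 6/11, 67/22) is indeed a critical point.
The Hessian is constant: H = [[6, 2, 6], [2, 10, 0], [6, 0, 8]].
Leading principal minors: Δ₁ = 6, Δ₂ = 56, Δ₃ = 88.
All leading minors are positive, so H is positive definite: a local minimum.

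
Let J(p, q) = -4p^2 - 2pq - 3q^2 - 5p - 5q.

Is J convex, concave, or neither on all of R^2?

J is quadratic, so its Hessian is the constant matrix H = [[-8, -2], [-2, -6]].
det(H) = 44, tr(H) = -14.
det(H) > 0 and tr(H) < 0, so H is negative definite everywhere: concave.

concave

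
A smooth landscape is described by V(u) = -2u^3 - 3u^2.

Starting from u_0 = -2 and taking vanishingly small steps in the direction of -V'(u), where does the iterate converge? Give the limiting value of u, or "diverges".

V'(u) = -6u(u + 1), so V'(-2) = -12.
Gradient descent moves in the -V' direction, i.e. u is increasing.
The nearest critical point in that direction is u = -1, where V'' = 6 > 0 (a local minimum). The iterate converges there.

-1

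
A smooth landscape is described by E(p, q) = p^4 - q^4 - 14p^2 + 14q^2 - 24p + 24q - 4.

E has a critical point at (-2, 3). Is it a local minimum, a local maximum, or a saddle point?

The mixed partial ∂²E/∂p∂q is 0, so the Hessian at any point is diag(E_pp, E_qq) = diag(4(3p^2 - 7), 4(-3q^2 + 7)).
At (-2, 3): H = diag(20, -80).
The eigenvalues have opposite signs, so H is indefinite: a saddle point.

saddle point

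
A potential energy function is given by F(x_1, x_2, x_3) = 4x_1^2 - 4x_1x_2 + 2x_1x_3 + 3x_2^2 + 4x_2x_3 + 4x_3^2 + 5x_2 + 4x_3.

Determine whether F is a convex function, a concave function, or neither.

F is quadratic, so its Hessian is the constant matrix H = [[8, -4, 2], [-4, 6, 4], [2, 4, 8]].
Leading principal minors: 8, 32, 40.
All positive ⇒ H ≻ 0 ⇒ convex.

convex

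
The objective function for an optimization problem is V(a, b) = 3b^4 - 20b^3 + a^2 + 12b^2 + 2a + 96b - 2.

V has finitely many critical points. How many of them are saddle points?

V separates as a function of a plus a function of b, so ∇V=0 decouples.
∂V/∂a = 2(a + 1) = 0 at a ∈ {-1}; ∂V/∂b = 12(b - 4)(b - 2)(b + 1) = 0 at b ∈ {-1, 2, 4}.
The Hessian is diagonal: diag(V_aa, V_bb). Second derivatives: V_aa(-1)=2; V_bb(-1)=180, V_bb(2)=-72, V_bb(4)=120.
Saddle points occur where the two diagonal entries have opposite signs: (-1, 2). Count: 1.

1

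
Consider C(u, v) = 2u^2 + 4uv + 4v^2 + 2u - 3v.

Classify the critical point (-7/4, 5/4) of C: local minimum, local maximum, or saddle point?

local minimum

The Hessian of C is constant: H = [[4, 4], [4, 8]].
det(H) = 4·8 − 4² = 16.
det(H) > 0 and tr(H) = 12 > 0, so H is positive definite and the point is a local minimum.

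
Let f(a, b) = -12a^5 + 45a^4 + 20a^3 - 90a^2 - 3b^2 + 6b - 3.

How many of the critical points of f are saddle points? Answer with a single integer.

2

f separates as a function of a plus a function of b, so ∇f=0 decouples.
∂f/∂a = -60a(a - 3)(a - 1)(a + 1) = 0 at a ∈ {-1, 0, 1, 3}; ∂f/∂b = -6(b - 1) = 0 at b ∈ {1}.
The Hessian is diagonal: diag(f_aa, f_bb). Second derivatives: f_aa(-1)=480, f_aa(0)=-180, f_aa(1)=240, f_aa(3)=-1440; f_bb(1)=-6.
Saddle points occur where the two diagonal entries have opposite signs: (-1, 1), (1, 1). Count: 2.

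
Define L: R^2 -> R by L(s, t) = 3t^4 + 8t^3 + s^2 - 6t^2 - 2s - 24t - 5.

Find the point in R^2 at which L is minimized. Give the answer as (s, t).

(1, 1)

L(s,t) separates as P(s) + Q(t) − 5, so its minimum is min P + min Q − 5.
P'(s) = 2s - 2 vanishes at s ∈ {1}; Q'(t) = 12(t - 1)(t + 1)(t + 2) vanishes at t ∈ {-2, -1, 1}.
Local minima of P (where P''>0): P(1)=-1. Local minima of Q: Q(-2)=8, Q(1)=-19.
So the global minimum of L is P(1) + Q(1) − 5 = -1 − 19 − 5 = -25, attained at (1, 1).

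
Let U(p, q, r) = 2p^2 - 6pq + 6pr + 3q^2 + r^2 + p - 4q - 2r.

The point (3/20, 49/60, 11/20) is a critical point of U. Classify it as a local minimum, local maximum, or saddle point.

The Hessian is constant: H = [[4, -6, 6], [-6, 6, 0], [6, 0, 2]].
Leading principal minors: Δ₁ = 4, Δ₂ = -12, Δ₃ = -240.
The minors fit neither the all-positive nor the alternating-sign pattern, so H is indefinite: a saddle point.

saddle point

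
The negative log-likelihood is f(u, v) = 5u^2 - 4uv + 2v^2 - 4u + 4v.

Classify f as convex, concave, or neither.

convex

f is quadratic, so its Hessian is the constant matrix H = [[10, -4], [-4, 4]].
det(H) = 24, tr(H) = 14.
det(H) > 0 and tr(H) > 0, so H is positive definite everywhere: convex.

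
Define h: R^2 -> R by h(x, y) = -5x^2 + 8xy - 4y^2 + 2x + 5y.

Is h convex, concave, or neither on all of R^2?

h is quadratic, so its Hessian is the constant matrix H = [[-10, 8], [8, -8]].
det(H) = 16, tr(H) = -18.
det(H) > 0 and tr(H) < 0, so H is negative definite everywhere: concave.

concave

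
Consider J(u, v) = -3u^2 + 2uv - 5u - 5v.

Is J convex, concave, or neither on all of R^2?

neither

J is quadratic, so its Hessian is the constant matrix H = [[-6, 2], [2, 0]].
det(H) = -4, tr(H) = -6.
det(H) < 0, so H is indefinite: neither convex nor concave.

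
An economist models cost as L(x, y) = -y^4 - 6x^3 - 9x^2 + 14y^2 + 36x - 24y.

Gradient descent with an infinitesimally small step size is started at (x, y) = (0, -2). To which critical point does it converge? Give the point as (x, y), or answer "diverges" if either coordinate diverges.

(-2, 1)

L is separable, so gradient descent decouples: x follows -∂L/∂x, y follows -∂L/∂y.
∂L/∂x = -18(x - 1)(x + 2); at x=0 this is 36, so x decreases.
∂L/∂y = -4(y - 2)(y - 1)(y + 3); at y=-2 this is -48, so y increases.
x converges to its nearest critical value -2 (a local min of the x-part); y converges to 1. The iterate converges to (-2, 1).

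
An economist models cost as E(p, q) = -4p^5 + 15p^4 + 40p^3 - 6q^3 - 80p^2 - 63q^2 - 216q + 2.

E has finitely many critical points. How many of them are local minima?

E separates as a function of p plus a function of q, so ∇E=0 decouples.
∂E/∂p = -20p(p - 4)(p - 1)(p + 2) = 0 at p ∈ {-2, 0, 1, 4}; ∂E/∂q = -18(q + 3)(q + 4) = 0 at q ∈ {-4, -3}.
The Hessian is diagonal: diag(E_pp, E_qq). Second derivatives: E_pp(-2)=720, E_pp(0)=-160, E_pp(1)=180, E_pp(4)=-1440; E_qq(-4)=18, E_qq(-3)=-18.
Local minima occur where both diagonal entries positive: (-2, -4), (1, -4). Count: 2.

2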